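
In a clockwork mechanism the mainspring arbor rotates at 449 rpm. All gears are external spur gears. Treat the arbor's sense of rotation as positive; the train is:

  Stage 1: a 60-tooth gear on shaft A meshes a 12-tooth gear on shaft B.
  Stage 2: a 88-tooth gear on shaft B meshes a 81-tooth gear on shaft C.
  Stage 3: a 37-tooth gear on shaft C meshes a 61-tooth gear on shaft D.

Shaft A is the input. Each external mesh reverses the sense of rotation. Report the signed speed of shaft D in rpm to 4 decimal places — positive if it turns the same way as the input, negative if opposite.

Stage 1 [60T→12T]: ω = 449.0000×60/12 = 2245.0000 rpm, dir flips to −; running = −2245.0000
Stage 2 [88T→81T]: ω = 2245.0000×88/81 = 2439.0123 rpm, dir flips to +; running = +2439.0123
Stage 3 [37T→61T]: ω = 2439.0123×37/61 = 1479.4009 rpm, dir flips to −; running = −1479.4009

-1479.4009 rpm (opposite to input, |ω| = 1479.4009 rpm)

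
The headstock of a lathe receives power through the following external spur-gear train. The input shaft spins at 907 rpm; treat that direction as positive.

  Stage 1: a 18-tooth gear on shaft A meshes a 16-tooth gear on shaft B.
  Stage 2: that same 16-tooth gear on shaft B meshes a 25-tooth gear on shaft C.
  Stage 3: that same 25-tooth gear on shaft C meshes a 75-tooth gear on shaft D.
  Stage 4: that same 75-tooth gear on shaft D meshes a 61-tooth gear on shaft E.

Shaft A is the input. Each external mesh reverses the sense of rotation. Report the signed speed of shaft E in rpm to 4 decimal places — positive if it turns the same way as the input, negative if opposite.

+267.6393 rpm (same as input, |ω| = 267.6393 rpm)

Stage 1 [18T→16T]: ω = 907.0000×18/16 = 1020.3750 rpm, dir flips to −; running = −1020.3750
Stage 2 [16T→25T]: ω = 1020.3750×16/25 = 653.0400 rpm, dir flips to +; running = +653.0400
Stage 3 [25T→75T]: ω = 653.0400×25/75 = 217.6800 rpm, dir flips to −; running = −217.6800
Stage 4 [75T→61T]: ω = 217.6800×75/61 = 267.6393 rpm, dir flips to +; running = +267.6393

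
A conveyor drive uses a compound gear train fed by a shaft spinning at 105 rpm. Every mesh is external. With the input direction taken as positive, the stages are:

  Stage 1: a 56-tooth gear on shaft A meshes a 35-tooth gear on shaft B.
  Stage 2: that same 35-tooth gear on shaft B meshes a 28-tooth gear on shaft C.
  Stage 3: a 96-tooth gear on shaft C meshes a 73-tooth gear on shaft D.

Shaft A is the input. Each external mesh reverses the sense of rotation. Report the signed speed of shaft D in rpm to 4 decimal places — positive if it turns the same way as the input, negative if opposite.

Stage 1 [56T→35T]: ω = 105.0000×56/35 = 168.0000 rpm, dir flips to −; running = −168.0000
Stage 2 [35T→28T]: ω = 168.0000×35/28 = 210.0000 rpm, dir flips to +; running = +210.0000
Stage 3 [96T→73T]: ω = 210.0000×96/73 = 276.1644 rpm, dir flips to −; running = −276.1644

-276.1644 rpm (opposite to input, |ω| = 276.1644 rpm)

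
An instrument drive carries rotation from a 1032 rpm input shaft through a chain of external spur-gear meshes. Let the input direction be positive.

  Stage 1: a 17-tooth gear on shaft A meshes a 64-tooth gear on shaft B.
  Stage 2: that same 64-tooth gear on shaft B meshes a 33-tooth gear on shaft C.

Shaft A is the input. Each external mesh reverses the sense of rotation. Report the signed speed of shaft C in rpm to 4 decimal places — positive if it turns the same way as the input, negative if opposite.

Stage 1 [17T→64T]: ω = 1032.0000×17/64 = 274.1250 rpm, dir flips to −; running = −274.1250
Stage 2 [64T→33T]: ω = 274.1250×64/33 = 531.6364 rpm, dir flips to +; running = +531.6364

+531.6364 rpm (same as input, |ω| = 531.6364 rpm)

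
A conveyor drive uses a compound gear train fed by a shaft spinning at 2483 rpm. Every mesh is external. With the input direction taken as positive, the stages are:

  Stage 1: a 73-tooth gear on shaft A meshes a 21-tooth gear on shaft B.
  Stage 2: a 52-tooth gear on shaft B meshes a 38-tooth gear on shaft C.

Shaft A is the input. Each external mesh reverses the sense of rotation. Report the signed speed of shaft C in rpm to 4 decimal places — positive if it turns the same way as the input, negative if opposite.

+11811.3634 rpm (same as input, |ω| = 11811.3634 rpm)

Stage 1 [73T→21T]: ω = 2483.0000×73/21 = 8631.3810 rpm, dir flips to −; running = −8631.3810
Stage 2 [52T→38T]: ω = 8631.3810×52/38 = 11811.3634 rpm, dir flips to +; running = +11811.3634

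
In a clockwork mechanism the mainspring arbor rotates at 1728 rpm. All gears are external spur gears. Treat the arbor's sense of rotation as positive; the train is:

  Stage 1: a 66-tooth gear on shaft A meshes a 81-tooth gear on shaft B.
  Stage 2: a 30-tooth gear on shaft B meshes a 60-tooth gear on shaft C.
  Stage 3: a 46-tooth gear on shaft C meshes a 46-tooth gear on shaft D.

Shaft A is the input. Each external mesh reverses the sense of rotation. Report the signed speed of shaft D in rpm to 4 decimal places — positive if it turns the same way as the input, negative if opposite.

Stage 1 [66T→81T]: ω = 1728.0000×66/81 = 1408.0000 rpm, dir flips to −; running = −1408.0000
Stage 2 [30T→60T]: ω = 1408.0000×30/60 = 704.0000 rpm, dir flips to +; running = +704.0000
Stage 3 [46T→46T]: ω = 704.0000×46/46 = 704.0000 rpm, dir flips to −; running = −704.0000

-704.0000 rpm (opposite to input, |ω| = 704.0000 rpm)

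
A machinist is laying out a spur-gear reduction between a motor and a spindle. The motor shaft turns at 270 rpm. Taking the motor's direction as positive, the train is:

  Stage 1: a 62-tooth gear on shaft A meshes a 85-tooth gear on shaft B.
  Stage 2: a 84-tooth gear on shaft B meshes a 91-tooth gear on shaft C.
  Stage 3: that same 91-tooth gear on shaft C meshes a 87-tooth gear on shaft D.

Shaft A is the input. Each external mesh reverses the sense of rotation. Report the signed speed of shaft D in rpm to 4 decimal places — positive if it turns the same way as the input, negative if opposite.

Stage 1 [62T→85T]: ω = 270.0000×62/85 = 196.9412 rpm, dir flips to −; running = −196.9412
Stage 2 [84T→91T]: ω = 196.9412×84/91 = 181.7919 rpm, dir flips to +; running = +181.7919
Stage 3 [91T→87T]: ω = 181.7919×91/87 = 190.1501 rpm, dir flips to −; running = −190.1501

-190.1501 rpm (opposite to input, |ω| = 190.1501 rpm)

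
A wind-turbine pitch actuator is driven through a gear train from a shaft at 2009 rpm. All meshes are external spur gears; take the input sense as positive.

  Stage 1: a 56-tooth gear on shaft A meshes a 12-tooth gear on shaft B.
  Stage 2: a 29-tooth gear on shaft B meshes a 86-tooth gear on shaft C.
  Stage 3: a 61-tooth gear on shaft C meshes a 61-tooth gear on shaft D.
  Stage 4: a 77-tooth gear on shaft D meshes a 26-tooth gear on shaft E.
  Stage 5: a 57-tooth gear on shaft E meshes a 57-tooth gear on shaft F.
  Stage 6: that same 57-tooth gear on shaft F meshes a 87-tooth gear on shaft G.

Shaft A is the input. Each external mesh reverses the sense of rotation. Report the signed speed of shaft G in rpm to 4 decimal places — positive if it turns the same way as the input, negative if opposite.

Stage 1 [56T→12T]: ω = 2009.0000×56/12 = 9375.3333 rpm, dir flips to −; running = −9375.3333
Stage 2 [29T→86T]: ω = 9375.3333×29/86 = 3161.4496 rpm, dir flips to +; running = +3161.4496
Stage 3 [61T→61T]: ω = 3161.4496×61/61 = 3161.4496 rpm, dir flips to −; running = −3161.4496
Stage 4 [77T→26T]: ω = 3161.4496×77/26 = 9362.7546 rpm, dir flips to +; running = +9362.7546
Stage 5 [57T→57T]: ω = 9362.7546×57/57 = 9362.7546 rpm, dir flips to −; running = −9362.7546
Stage 6 [57T→87T]: ω = 9362.7546×57/87 = 6134.2185 rpm, dir flips to +; running = +6134.2185

+6134.2185 rpm (same as input, |ω| = 6134.2185 rpm)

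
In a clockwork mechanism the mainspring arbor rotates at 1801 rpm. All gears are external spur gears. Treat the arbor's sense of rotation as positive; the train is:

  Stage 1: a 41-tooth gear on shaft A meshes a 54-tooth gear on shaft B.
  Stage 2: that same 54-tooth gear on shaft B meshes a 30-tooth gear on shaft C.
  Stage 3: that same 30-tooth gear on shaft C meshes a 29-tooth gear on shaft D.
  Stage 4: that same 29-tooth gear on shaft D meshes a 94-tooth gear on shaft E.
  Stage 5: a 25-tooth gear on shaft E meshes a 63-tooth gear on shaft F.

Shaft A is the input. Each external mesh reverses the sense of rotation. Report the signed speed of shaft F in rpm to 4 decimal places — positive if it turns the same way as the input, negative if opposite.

Stage 1 [41T→54T]: ω = 1801.0000×41/54 = 1367.4259 rpm, dir flips to −; running = −1367.4259
Stage 2 [54T→30T]: ω = 1367.4259×54/30 = 2461.3667 rpm, dir flips to +; running = +2461.3667
Stage 3 [30T→29T]: ω = 2461.3667×30/29 = 2546.2414 rpm, dir flips to −; running = −2546.2414
Stage 4 [29T→94T]: ω = 2546.2414×29/94 = 785.5426 rpm, dir flips to +; running = +785.5426
Stage 5 [25T→63T]: ω = 785.5426×25/63 = 311.7232 rpm, dir flips to −; running = −311.7232

-311.7232 rpm (opposite to input, |ω| = 311.7232 rpm)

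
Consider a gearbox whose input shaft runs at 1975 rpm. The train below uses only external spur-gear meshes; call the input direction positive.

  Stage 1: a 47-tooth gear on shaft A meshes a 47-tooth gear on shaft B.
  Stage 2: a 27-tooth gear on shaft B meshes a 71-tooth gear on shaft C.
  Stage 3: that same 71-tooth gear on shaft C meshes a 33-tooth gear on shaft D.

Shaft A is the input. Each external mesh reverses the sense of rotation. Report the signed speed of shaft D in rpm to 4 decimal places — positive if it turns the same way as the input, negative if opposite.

Stage 1 [47T→47T]: ω = 1975.0000×47/47 = 1975.0000 rpm, dir flips to −; running = −1975.0000
Stage 2 [27T→71T]: ω = 1975.0000×27/71 = 751.0563 rpm, dir flips to +; running = +751.0563
Stage 3 [71T→33T]: ω = 751.0563×71/33 = 1615.9091 rpm, dir flips to −; running = −1615.9091

-1615.9091 rpm (opposite to input, |ω| = 1615.9091 rpm)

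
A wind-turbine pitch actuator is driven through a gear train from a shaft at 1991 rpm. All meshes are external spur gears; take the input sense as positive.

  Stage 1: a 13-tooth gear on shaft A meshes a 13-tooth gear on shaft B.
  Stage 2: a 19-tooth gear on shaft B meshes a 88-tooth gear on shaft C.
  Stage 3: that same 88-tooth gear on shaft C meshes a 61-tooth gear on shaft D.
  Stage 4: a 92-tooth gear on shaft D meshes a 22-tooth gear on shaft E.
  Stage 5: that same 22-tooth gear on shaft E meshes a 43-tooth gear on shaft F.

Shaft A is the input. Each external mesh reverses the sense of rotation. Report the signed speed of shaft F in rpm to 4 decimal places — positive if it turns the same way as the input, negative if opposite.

Stage 1 [13T→13T]: ω = 1991.0000×13/13 = 1991.0000 rpm, dir flips to −; running = −1991.0000
Stage 2 [19T→88T]: ω = 1991.0000×19/88 = 429.8750 rpm, dir flips to +; running = +429.8750
Stage 3 [88T→61T]: ω = 429.8750×88/61 = 620.1475 rpm, dir flips to −; running = −620.1475
Stage 4 [92T→22T]: ω = 620.1475×92/22 = 2593.3443 rpm, dir flips to +; running = +2593.3443
Stage 5 [22T→43T]: ω = 2593.3443×22/43 = 1326.8273 rpm, dir flips to −; running = −1326.8273

-1326.8273 rpm (opposite to input, |ω| = 1326.8273 rpm)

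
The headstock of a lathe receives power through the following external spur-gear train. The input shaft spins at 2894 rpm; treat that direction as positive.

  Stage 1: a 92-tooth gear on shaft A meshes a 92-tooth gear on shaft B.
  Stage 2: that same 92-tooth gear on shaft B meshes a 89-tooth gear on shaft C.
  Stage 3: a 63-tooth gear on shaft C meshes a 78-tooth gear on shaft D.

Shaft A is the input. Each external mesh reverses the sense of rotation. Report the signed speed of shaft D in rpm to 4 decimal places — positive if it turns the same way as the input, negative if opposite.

-2416.2524 rpm (opposite to input, |ω| = 2416.2524 rpm)

Stage 1 [92T→92T]: ω = 2894.0000×92/92 = 2894.0000 rpm, dir flips to −; running = −2894.0000
Stage 2 [92T→89T]: ω = 2894.0000×92/89 = 2991.5506 rpm, dir flips to +; running = +2991.5506
Stage 3 [63T→78T]: ω = 2991.5506×63/78 = 2416.2524 rpm, dir flips to −; running = −2416.2524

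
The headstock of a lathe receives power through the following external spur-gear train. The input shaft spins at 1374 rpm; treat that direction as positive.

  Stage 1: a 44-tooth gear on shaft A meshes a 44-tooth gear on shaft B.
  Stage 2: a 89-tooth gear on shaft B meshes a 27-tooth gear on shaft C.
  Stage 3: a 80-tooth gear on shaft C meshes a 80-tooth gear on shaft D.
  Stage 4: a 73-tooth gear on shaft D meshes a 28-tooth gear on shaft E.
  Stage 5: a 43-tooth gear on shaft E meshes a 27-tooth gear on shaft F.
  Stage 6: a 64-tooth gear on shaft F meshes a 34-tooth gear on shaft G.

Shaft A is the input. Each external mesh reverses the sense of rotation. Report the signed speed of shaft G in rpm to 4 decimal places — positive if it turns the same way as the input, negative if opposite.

Stage 1 [44T→44T]: ω = 1374.0000×44/44 = 1374.0000 rpm, dir flips to −; running = −1374.0000
Stage 2 [89T→27T]: ω = 1374.0000×89/27 = 4529.1111 rpm, dir flips to +; running = +4529.1111
Stage 3 [80T→80T]: ω = 4529.1111×80/80 = 4529.1111 rpm, dir flips to −; running = −4529.1111
Stage 4 [73T→28T]: ω = 4529.1111×73/28 = 11808.0397 rpm, dir flips to +; running = +11808.0397
Stage 5 [43T→27T]: ω = 11808.0397×43/27 = 18805.3965 rpm, dir flips to −; running = −18805.3965
Stage 6 [64T→34T]: ω = 18805.3965×64/34 = 35398.3935 rpm, dir flips to +; running = +35398.3935

+35398.3935 rpm (same as input, |ω| = 35398.3935 rpm)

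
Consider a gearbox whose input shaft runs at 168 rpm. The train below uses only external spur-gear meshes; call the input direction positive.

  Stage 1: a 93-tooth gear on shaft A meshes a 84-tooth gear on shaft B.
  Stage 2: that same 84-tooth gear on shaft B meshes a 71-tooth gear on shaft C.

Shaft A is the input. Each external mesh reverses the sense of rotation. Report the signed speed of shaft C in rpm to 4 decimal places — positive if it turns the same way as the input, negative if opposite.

+220.0563 rpm (same as input, |ω| = 220.0563 rpm)

Stage 1 [93T→84T]: ω = 168.0000×93/84 = 186.0000 rpm, dir flips to −; running = −186.0000
Stage 2 [84T→71T]: ω = 186.0000×84/71 = 220.0563 rpm, dir flips to +; running = +220.0563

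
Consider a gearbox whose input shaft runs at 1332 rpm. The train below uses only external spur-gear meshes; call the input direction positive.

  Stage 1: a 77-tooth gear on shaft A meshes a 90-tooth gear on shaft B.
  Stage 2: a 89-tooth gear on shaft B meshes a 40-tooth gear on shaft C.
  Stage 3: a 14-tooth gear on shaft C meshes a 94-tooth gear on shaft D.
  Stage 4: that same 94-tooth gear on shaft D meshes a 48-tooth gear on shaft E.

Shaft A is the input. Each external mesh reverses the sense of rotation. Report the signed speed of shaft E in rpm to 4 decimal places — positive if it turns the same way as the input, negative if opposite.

+739.5529 rpm (same as input, |ω| = 739.5529 rpm)

Stage 1 [77T→90T]: ω = 1332.0000×77/90 = 1139.6000 rpm, dir flips to −; running = −1139.6000
Stage 2 [89T→40T]: ω = 1139.6000×89/40 = 2535.6100 rpm, dir flips to +; running = +2535.6100
Stage 3 [14T→94T]: ω = 2535.6100×14/94 = 377.6440 rpm, dir flips to −; running = −377.6440
Stage 4 [94T→48T]: ω = 377.6440×94/48 = 739.5529 rpm, dir flips to +; running = +739.5529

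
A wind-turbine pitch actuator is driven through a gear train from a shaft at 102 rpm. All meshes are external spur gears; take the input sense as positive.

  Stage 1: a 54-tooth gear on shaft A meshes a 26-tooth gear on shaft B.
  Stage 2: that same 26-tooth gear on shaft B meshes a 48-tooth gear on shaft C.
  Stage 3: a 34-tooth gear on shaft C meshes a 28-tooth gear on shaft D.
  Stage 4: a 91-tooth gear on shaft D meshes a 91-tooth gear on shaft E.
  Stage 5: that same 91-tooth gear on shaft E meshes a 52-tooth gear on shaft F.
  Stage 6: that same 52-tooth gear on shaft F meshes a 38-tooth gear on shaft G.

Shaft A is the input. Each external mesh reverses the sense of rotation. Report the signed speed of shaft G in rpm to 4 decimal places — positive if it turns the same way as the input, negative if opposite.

+333.6809 rpm (same as input, |ω| = 333.6809 rpm)

Stage 1 [54T→26T]: ω = 102.0000×54/26 = 211.8462 rpm, dir flips to −; running = −211.8462
Stage 2 [26T→48T]: ω = 211.8462×26/48 = 114.7500 rpm, dir flips to +; running = +114.7500
Stage 3 [34T→28T]: ω = 114.7500×34/28 = 139.3393 rpm, dir flips to −; running = −139.3393
Stage 4 [91T→91T]: ω = 139.3393×91/91 = 139.3393 rpm, dir flips to +; running = +139.3393
Stage 5 [91T→52T]: ω = 139.3393×91/52 = 243.8438 rpm, dir flips to −; running = −243.8438
Stage 6 [52T→38T]: ω = 243.8438×52/38 = 333.6809 rpm, dir flips to +; running = +333.6809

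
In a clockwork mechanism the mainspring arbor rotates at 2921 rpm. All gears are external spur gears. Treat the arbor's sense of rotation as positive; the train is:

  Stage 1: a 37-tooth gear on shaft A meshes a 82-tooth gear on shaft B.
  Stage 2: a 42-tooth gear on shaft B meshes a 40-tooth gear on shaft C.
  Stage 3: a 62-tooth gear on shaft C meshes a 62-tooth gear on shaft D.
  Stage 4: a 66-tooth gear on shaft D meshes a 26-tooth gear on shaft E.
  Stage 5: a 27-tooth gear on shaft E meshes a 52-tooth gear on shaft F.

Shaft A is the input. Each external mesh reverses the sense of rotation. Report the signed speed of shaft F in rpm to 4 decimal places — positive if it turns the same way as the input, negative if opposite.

Stage 1 [37T→82T]: ω = 2921.0000×37/82 = 1318.0122 rpm, dir flips to −; running = −1318.0122
Stage 2 [42T→40T]: ω = 1318.0122×42/40 = 1383.9128 rpm, dir flips to +; running = +1383.9128
Stage 3 [62T→62T]: ω = 1383.9128×62/62 = 1383.9128 rpm, dir flips to −; running = −1383.9128
Stage 4 [66T→26T]: ω = 1383.9128×66/26 = 3513.0094 rpm, dir flips to +; running = +3513.0094
Stage 5 [27T→52T]: ω = 3513.0094×27/52 = 1824.0626 rpm, dir flips to −; running = −1824.0626

-1824.0626 rpm (opposite to input, |ω| = 1824.0626 rpm)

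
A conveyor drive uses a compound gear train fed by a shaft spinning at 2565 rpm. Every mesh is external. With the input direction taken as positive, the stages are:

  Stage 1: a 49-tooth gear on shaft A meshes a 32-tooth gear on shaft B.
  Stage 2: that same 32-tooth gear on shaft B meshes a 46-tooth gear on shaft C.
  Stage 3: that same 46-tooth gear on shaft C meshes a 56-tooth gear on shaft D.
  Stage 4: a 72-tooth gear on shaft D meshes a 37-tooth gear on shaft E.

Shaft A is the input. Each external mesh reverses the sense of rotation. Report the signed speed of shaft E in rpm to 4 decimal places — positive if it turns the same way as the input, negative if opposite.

Stage 1 [49T→32T]: ω = 2565.0000×49/32 = 3927.6562 rpm, dir flips to −; running = −3927.6562
Stage 2 [32T→46T]: ω = 3927.6562×32/46 = 2732.2826 rpm, dir flips to +; running = +2732.2826
Stage 3 [46T→56T]: ω = 2732.2826×46/56 = 2244.3750 rpm, dir flips to −; running = −2244.3750
Stage 4 [72T→37T]: ω = 2244.3750×72/37 = 4367.4324 rpm, dir flips to +; running = +4367.4324

+4367.4324 rpm (same as input, |ω| = 4367.4324 rpm)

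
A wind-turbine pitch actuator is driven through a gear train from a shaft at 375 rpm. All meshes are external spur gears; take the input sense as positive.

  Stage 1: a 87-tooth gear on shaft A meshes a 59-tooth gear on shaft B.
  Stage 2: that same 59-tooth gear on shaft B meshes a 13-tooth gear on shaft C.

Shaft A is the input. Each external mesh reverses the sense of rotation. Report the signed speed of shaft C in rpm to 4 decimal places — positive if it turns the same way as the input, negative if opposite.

+2509.6154 rpm (same as input, |ω| = 2509.6154 rpm)

Stage 1 [87T→59T]: ω = 375.0000×87/59 = 552.9661 rpm, dir flips to −; running = −552.9661
Stage 2 [59T→13T]: ω = 552.9661×59/13 = 2509.6154 rpm, dir flips to +; running = +2509.6154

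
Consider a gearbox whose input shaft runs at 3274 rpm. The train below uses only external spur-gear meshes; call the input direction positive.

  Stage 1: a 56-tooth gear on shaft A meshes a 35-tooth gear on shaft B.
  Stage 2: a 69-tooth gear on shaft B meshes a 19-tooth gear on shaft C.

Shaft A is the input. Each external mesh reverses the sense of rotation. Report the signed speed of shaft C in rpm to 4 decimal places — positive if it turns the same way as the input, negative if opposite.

Stage 1 [56T→35T]: ω = 3274.0000×56/35 = 5238.4000 rpm, dir flips to −; running = −5238.4000
Stage 2 [69T→19T]: ω = 5238.4000×69/19 = 19023.6632 rpm, dir flips to +; running = +19023.6632

+19023.6632 rpm (same as input, |ω| = 19023.6632 rpm)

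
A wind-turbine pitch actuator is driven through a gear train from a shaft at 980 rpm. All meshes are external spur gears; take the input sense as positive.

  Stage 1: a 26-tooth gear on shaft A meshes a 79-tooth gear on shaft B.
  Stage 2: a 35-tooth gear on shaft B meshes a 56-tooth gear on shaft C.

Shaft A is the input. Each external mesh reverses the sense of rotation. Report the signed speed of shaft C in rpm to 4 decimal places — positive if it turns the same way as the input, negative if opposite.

+201.5823 rpm (same as input, |ω| = 201.5823 rpm)

Stage 1 [26T→79T]: ω = 980.0000×26/79 = 322.5316 rpm, dir flips to −; running = −322.5316
Stage 2 [35T→56T]: ω = 322.5316×35/56 = 201.5823 rpm, dir flips to +; running = +201.5823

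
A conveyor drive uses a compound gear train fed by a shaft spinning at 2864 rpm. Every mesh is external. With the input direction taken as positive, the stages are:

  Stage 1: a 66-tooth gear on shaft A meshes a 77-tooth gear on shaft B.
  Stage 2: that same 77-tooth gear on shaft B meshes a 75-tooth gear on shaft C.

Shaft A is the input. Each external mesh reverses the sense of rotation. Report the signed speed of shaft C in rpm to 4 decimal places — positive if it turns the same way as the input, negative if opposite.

Stage 1 [66T→77T]: ω = 2864.0000×66/77 = 2454.8571 rpm, dir flips to −; running = −2454.8571
Stage 2 [77T→75T]: ω = 2454.8571×77/75 = 2520.3200 rpm, dir flips to +; running = +2520.3200

+2520.3200 rpm (same as input, |ω| = 2520.3200 rpm)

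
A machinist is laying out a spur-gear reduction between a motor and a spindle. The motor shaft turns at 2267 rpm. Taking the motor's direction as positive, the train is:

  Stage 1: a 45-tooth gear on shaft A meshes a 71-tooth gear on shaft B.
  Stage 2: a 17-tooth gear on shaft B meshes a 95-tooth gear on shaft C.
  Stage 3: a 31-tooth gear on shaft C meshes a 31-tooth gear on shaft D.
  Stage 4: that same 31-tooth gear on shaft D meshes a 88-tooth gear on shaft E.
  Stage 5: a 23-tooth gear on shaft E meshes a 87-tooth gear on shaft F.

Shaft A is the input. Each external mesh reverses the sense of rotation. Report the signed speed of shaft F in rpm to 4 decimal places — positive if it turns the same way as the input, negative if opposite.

-23.9452 rpm (opposite to input, |ω| = 23.9452 rpm)

Stage 1 [45T→71T]: ω = 2267.0000×45/71 = 1436.8310 rpm, dir flips to −; running = −1436.8310
Stage 2 [17T→95T]: ω = 1436.8310×17/95 = 257.1171 rpm, dir flips to +; running = +257.1171
Stage 3 [31T→31T]: ω = 257.1171×31/31 = 257.1171 rpm, dir flips to −; running = −257.1171
Stage 4 [31T→88T]: ω = 257.1171×31/88 = 90.5754 rpm, dir flips to +; running = +90.5754
Stage 5 [23T→87T]: ω = 90.5754×23/87 = 23.9452 rpm, dir flips to −; running = −23.9452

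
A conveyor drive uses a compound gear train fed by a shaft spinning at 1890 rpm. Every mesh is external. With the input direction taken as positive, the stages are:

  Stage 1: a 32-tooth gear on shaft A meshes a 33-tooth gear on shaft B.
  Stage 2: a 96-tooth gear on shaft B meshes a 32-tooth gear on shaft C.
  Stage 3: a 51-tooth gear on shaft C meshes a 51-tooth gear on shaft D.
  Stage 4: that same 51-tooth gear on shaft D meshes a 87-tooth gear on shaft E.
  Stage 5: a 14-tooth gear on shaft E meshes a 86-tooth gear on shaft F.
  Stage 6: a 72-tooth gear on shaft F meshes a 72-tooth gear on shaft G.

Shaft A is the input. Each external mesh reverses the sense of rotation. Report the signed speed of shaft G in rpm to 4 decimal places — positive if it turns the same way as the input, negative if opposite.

Stage 1 [32T→33T]: ω = 1890.0000×32/33 = 1832.7273 rpm, dir flips to −; running = −1832.7273
Stage 2 [96T→32T]: ω = 1832.7273×96/32 = 5498.1818 rpm, dir flips to +; running = +5498.1818
Stage 3 [51T→51T]: ω = 5498.1818×51/51 = 5498.1818 rpm, dir flips to −; running = −5498.1818
Stage 4 [51T→87T]: ω = 5498.1818×51/87 = 3223.0721 rpm, dir flips to +; running = +3223.0721
Stage 5 [14T→86T]: ω = 3223.0721×14/86 = 524.6862 rpm, dir flips to −; running = −524.6862
Stage 6 [72T→72T]: ω = 524.6862×72/72 = 524.6862 rpm, dir flips to +; running = +524.6862

+524.6862 rpm (same as input, |ω| = 524.6862 rpm)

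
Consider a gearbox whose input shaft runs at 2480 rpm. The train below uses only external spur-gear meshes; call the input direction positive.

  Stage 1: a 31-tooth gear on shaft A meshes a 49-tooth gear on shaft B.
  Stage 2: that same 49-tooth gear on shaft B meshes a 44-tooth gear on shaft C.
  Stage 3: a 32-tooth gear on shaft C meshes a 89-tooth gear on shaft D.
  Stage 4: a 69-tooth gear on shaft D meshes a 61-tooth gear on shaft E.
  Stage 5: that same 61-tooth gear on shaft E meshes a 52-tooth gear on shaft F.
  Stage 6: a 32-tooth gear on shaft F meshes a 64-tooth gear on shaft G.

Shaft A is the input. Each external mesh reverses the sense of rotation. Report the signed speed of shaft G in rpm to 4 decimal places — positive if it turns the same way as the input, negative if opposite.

Stage 1 [31T→49T]: ω = 2480.0000×31/49 = 1568.9796 rpm, dir flips to −; running = −1568.9796
Stage 2 [49T→44T]: ω = 1568.9796×49/44 = 1747.2727 rpm, dir flips to +; running = +1747.2727
Stage 3 [32T→89T]: ω = 1747.2727×32/89 = 628.2329 rpm, dir flips to −; running = −628.2329
Stage 4 [69T→61T]: ω = 628.2329×69/61 = 710.6241 rpm, dir flips to +; running = +710.6241
Stage 5 [61T→52T]: ω = 710.6241×61/52 = 833.6167 rpm, dir flips to −; running = −833.6167
Stage 6 [32T→64T]: ω = 833.6167×32/64 = 416.8084 rpm, dir flips to +; running = +416.8084

+416.8084 rpm (same as input, |ω| = 416.8084 rpm)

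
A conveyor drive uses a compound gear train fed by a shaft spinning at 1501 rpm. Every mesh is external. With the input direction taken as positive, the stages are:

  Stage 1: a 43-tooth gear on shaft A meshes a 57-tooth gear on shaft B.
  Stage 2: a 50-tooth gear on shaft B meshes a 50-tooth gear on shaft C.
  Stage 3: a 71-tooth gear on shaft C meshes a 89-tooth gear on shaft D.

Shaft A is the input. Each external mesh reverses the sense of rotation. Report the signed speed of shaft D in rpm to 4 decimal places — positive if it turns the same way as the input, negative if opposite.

-903.3221 rpm (opposite to input, |ω| = 903.3221 rpm)

Stage 1 [43T→57T]: ω = 1501.0000×43/57 = 1132.3333 rpm, dir flips to −; running = −1132.3333
Stage 2 [50T→50T]: ω = 1132.3333×50/50 = 1132.3333 rpm, dir flips to +; running = +1132.3333
Stage 3 [71T→89T]: ω = 1132.3333×71/89 = 903.3221 rpm, dir flips to −; running = −903.3221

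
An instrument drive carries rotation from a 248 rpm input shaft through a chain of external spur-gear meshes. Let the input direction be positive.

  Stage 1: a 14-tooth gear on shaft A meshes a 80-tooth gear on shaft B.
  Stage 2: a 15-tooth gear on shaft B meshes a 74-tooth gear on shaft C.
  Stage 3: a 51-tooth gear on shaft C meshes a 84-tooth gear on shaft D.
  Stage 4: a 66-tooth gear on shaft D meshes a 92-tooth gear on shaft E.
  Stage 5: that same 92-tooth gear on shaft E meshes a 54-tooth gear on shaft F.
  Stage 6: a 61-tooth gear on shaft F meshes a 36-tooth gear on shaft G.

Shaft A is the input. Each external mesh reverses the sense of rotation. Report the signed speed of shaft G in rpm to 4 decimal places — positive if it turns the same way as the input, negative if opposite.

+11.0616 rpm (same as input, |ω| = 11.0616 rpm)

Stage 1 [14T→80T]: ω = 248.0000×14/80 = 43.4000 rpm, dir flips to −; running = −43.4000
Stage 2 [15T→74T]: ω = 43.4000×15/74 = 8.7973 rpm, dir flips to +; running = +8.7973
Stage 3 [51T→84T]: ω = 8.7973×51/84 = 5.3412 rpm, dir flips to −; running = −5.3412
Stage 4 [66T→92T]: ω = 5.3412×66/92 = 3.8317 rpm, dir flips to +; running = +3.8317
Stage 5 [92T→54T]: ω = 3.8317×92/54 = 6.5282 rpm, dir flips to −; running = −6.5282
Stage 6 [61T→36T]: ω = 6.5282×61/36 = 11.0616 rpm, dir flips to +; running = +11.0616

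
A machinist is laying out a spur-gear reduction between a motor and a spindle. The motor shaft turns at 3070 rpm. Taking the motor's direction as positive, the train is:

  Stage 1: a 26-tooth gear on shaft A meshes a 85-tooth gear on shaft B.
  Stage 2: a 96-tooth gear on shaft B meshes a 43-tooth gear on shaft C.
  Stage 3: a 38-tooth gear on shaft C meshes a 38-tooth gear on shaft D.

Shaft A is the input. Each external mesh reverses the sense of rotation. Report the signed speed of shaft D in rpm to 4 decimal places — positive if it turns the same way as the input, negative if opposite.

Stage 1 [26T→85T]: ω = 3070.0000×26/85 = 939.0588 rpm, dir flips to −; running = −939.0588
Stage 2 [96T→43T]: ω = 939.0588×96/43 = 2096.5034 rpm, dir flips to +; running = +2096.5034
Stage 3 [38T→38T]: ω = 2096.5034×38/38 = 2096.5034 rpm, dir flips to −; running = −2096.5034

-2096.5034 rpm (opposite to input, |ω| = 2096.5034 rpm)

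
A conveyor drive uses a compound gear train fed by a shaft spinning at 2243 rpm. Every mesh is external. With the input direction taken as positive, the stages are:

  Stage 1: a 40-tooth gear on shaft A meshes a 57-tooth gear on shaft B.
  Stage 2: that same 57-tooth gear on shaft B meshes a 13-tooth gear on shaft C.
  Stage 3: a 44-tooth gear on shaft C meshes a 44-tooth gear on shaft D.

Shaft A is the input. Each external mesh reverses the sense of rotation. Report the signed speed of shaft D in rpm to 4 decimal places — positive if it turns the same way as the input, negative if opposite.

-6901.5385 rpm (opposite to input, |ω| = 6901.5385 rpm)

Stage 1 [40T→57T]: ω = 2243.0000×40/57 = 1574.0351 rpm, dir flips to −; running = −1574.0351
Stage 2 [57T→13T]: ω = 1574.0351×57/13 = 6901.5385 rpm, dir flips to +; running = +6901.5385
Stage 3 [44T→44T]: ω = 6901.5385×44/44 = 6901.5385 rpm, dir flips to −; running = −6901.5385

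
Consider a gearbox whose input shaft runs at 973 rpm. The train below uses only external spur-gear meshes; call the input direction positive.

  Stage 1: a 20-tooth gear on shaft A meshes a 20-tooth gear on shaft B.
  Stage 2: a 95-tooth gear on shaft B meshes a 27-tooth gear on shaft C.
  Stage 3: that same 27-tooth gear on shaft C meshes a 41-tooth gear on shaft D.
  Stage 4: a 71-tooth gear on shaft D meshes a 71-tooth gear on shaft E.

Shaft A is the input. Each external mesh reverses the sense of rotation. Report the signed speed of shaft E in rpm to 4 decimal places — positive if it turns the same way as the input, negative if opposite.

+2254.5122 rpm (same as input, |ω| = 2254.5122 rpm)

Stage 1 [20T→20T]: ω = 973.0000×20/20 = 973.0000 rpm, dir flips to −; running = −973.0000
Stage 2 [95T→27T]: ω = 973.0000×95/27 = 3423.5185 rpm, dir flips to +; running = +3423.5185
Stage 3 [27T→41T]: ω = 3423.5185×27/41 = 2254.5122 rpm, dir flips to −; running = −2254.5122
Stage 4 [71T→71T]: ω = 2254.5122×71/71 = 2254.5122 rpm, dir flips to +; running = +2254.5122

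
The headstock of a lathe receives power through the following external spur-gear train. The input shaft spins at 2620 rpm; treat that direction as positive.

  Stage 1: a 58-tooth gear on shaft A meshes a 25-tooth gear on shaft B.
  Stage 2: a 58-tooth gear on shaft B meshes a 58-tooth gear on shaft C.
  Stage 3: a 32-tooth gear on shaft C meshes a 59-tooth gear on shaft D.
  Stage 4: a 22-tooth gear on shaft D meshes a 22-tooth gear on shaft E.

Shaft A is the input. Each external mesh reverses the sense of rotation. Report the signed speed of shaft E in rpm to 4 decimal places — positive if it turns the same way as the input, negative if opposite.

Stage 1 [58T→25T]: ω = 2620.0000×58/25 = 6078.4000 rpm, dir flips to −; running = −6078.4000
Stage 2 [58T→58T]: ω = 6078.4000×58/58 = 6078.4000 rpm, dir flips to +; running = +6078.4000
Stage 3 [32T→59T]: ω = 6078.4000×32/59 = 3296.7593 rpm, dir flips to −; running = −3296.7593
Stage 4 [22T→22T]: ω = 3296.7593×22/22 = 3296.7593 rpm, dir flips to +; running = +3296.7593

+3296.7593 rpm (same as input, |ω| = 3296.7593 rpm)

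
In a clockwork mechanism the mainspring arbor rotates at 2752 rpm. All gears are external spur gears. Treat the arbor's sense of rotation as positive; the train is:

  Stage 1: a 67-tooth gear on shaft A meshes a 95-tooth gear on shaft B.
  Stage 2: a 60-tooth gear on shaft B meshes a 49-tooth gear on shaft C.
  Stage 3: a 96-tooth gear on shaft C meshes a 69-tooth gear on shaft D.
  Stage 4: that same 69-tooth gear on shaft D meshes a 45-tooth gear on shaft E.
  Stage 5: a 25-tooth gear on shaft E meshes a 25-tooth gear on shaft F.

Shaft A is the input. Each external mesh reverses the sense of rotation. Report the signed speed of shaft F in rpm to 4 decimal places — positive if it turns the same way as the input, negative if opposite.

Stage 1 [67T→95T]: ω = 2752.0000×67/95 = 1940.8842 rpm, dir flips to −; running = −1940.8842
Stage 2 [60T→49T]: ω = 1940.8842×60/49 = 2376.5929 rpm, dir flips to +; running = +2376.5929
Stage 3 [96T→69T]: ω = 2376.5929×96/69 = 3306.5640 rpm, dir flips to −; running = −3306.5640
Stage 4 [69T→45T]: ω = 3306.5640×69/45 = 5070.0649 rpm, dir flips to +; running = +5070.0649
Stage 5 [25T→25T]: ω = 5070.0649×25/25 = 5070.0649 rpm, dir flips to −; running = −5070.0649

-5070.0649 rpm (opposite to input, |ω| = 5070.0649 rpm)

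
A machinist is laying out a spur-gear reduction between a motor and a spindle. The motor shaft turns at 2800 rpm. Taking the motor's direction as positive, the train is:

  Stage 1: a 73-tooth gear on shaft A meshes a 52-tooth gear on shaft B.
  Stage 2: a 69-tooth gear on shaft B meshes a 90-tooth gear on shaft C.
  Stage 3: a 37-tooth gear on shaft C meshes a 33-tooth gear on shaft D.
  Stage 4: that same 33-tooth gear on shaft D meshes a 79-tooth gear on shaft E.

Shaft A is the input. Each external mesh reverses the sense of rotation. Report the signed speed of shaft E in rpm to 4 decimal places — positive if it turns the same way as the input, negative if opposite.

+1411.4281 rpm (same as input, |ω| = 1411.4281 rpm)

Stage 1 [73T→52T]: ω = 2800.0000×73/52 = 3930.7692 rpm, dir flips to −; running = −3930.7692
Stage 2 [69T→90T]: ω = 3930.7692×69/90 = 3013.5897 rpm, dir flips to +; running = +3013.5897
Stage 3 [37T→33T]: ω = 3013.5897×37/33 = 3378.8733 rpm, dir flips to −; running = −3378.8733
Stage 4 [33T→79T]: ω = 3378.8733×33/79 = 1411.4281 rpm, dir flips to +; running = +1411.4281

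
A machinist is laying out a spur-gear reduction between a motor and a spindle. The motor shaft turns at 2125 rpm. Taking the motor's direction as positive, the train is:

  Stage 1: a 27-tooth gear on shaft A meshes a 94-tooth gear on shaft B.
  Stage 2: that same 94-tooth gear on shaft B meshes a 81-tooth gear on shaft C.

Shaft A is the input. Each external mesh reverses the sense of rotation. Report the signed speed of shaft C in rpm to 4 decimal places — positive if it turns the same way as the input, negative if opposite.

+708.3333 rpm (same as input, |ω| = 708.3333 rpm)

Stage 1 [27T→94T]: ω = 2125.0000×27/94 = 610.3723 rpm, dir flips to −; running = −610.3723
Stage 2 [94T→81T]: ω = 610.3723×94/81 = 708.3333 rpm, dir flips to +; running = +708.3333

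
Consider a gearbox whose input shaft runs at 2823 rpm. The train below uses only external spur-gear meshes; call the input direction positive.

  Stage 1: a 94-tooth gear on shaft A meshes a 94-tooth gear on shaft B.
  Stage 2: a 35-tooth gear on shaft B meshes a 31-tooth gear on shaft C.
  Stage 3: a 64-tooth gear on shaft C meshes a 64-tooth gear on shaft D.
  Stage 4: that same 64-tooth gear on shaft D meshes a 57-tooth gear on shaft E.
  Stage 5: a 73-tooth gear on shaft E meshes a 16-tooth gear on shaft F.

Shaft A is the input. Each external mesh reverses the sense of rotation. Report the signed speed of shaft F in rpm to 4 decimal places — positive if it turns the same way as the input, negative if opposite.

-16327.7080 rpm (opposite to input, |ω| = 16327.7080 rpm)

Stage 1 [94T→94T]: ω = 2823.0000×94/94 = 2823.0000 rpm, dir flips to −; running = −2823.0000
Stage 2 [35T→31T]: ω = 2823.0000×35/31 = 3187.2581 rpm, dir flips to +; running = +3187.2581
Stage 3 [64T→64T]: ω = 3187.2581×64/64 = 3187.2581 rpm, dir flips to −; running = −3187.2581
Stage 4 [64T→57T]: ω = 3187.2581×64/57 = 3578.6757 rpm, dir flips to +; running = +3578.6757
Stage 5 [73T→16T]: ω = 3578.6757×73/16 = 16327.7080 rpm, dir flips to −; running = −16327.7080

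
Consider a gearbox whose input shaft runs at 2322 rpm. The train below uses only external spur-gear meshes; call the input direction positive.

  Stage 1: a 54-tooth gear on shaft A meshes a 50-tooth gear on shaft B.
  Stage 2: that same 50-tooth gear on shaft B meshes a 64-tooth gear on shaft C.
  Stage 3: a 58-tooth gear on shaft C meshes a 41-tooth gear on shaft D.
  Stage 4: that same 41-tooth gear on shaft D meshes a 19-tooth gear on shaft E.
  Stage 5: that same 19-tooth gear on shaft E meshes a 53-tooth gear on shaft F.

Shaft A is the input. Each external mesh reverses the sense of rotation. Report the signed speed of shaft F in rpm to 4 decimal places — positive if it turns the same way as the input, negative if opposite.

-2144.0165 rpm (opposite to input, |ω| = 2144.0165 rpm)

Stage 1 [54T→50T]: ω = 2322.0000×54/50 = 2507.7600 rpm, dir flips to −; running = −2507.7600
Stage 2 [50T→64T]: ω = 2507.7600×50/64 = 1959.1875 rpm, dir flips to +; running = +1959.1875
Stage 3 [58T→41T]: ω = 1959.1875×58/41 = 2771.5335 rpm, dir flips to −; running = −2771.5335
Stage 4 [41T→19T]: ω = 2771.5335×41/19 = 5980.6776 rpm, dir flips to +; running = +5980.6776
Stage 5 [19T→53T]: ω = 5980.6776×19/53 = 2144.0165 rpm, dir flips to −; running = −2144.0165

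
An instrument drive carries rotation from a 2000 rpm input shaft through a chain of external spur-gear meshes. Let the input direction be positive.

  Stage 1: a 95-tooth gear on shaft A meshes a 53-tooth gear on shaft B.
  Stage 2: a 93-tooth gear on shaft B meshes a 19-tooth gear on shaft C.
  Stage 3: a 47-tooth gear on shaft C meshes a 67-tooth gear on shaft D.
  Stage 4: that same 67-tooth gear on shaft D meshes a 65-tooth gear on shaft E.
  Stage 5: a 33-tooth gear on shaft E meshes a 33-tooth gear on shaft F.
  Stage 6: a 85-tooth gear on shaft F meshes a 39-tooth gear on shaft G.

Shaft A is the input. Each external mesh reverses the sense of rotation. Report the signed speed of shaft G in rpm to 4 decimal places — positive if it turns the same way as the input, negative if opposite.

+27653.2321 rpm (same as input, |ω| = 27653.2321 rpm)

Stage 1 [95T→53T]: ω = 2000.0000×95/53 = 3584.9057 rpm, dir flips to −; running = −3584.9057
Stage 2 [93T→19T]: ω = 3584.9057×93/19 = 17547.1698 rpm, dir flips to +; running = +17547.1698
Stage 3 [47T→67T]: ω = 17547.1698×47/67 = 12309.2087 rpm, dir flips to −; running = −12309.2087
Stage 4 [67T→65T]: ω = 12309.2087×67/65 = 12687.9536 rpm, dir flips to +; running = +12687.9536
Stage 5 [33T→33T]: ω = 12687.9536×33/33 = 12687.9536 rpm, dir flips to −; running = −12687.9536
Stage 6 [85T→39T]: ω = 12687.9536×85/39 = 27653.2321 rpm, dir flips to +; running = +27653.2321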